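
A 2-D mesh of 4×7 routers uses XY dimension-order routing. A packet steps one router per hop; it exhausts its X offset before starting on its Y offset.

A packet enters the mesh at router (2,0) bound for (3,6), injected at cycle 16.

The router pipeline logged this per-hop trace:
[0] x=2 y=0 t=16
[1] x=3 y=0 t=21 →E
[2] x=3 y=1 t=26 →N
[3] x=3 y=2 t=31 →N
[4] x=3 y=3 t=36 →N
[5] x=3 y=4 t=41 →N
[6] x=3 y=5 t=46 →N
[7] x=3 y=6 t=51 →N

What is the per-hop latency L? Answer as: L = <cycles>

L = 5

cyc[1] − cyc[0] = 21 − 16 = 5.
Per-hop latency L = Δcyc = 5.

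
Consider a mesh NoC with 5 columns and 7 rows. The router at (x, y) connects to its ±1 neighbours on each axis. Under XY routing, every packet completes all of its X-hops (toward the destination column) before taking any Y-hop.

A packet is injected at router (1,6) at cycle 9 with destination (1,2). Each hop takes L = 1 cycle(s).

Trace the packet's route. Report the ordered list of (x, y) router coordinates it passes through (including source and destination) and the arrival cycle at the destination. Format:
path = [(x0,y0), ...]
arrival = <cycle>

#0 — 1,6 | c9
#1 — 1,5 | c10 | S
#2 — 1,4 | c11 | S
#3 — 1,3 | c12 | S
#4 — 1,2 | c13 | S

path = [(1,6), (1,5), (1,4), (1,3), (1,2)]
arrival = 13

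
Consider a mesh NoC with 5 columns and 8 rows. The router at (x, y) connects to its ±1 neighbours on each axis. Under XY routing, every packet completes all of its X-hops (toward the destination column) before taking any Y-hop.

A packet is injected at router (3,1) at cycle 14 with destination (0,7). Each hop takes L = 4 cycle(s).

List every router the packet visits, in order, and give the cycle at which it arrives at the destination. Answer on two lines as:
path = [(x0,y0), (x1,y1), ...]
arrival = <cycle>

path = [(3,1), (2,1), (1,1), (0,1), (0,2), (0,3), (0,4), (0,5), (0,6), (0,7)]
arrival = 50

#0 — 3,1 | c14
#1 — 2,1 | c18 | W
#2 — 1,1 | c22 | W
#3 — 0,1 | c26 | W
#4 — 0,2 | c30 | N
#5 — 0,3 | c34 | N
#6 — 0,4 | c38 | N
#7 — 0,5 | c42 | N
#8 — 0,6 | c46 | N
#9 — 0,7 | c50 | N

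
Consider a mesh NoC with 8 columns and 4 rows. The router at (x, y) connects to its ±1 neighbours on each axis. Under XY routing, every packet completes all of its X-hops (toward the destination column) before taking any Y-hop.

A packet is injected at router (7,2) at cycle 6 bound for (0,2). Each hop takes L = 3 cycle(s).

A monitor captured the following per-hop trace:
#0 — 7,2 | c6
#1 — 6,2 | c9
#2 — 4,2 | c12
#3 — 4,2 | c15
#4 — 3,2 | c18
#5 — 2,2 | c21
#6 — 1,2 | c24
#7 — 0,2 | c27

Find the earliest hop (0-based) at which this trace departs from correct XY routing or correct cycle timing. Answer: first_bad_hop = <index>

check 1→ d=(-1,0) cyc+3: ok
check 2→ d=(-2,0) cyc+3: BAD: non-unit step

first_bad_hop = 2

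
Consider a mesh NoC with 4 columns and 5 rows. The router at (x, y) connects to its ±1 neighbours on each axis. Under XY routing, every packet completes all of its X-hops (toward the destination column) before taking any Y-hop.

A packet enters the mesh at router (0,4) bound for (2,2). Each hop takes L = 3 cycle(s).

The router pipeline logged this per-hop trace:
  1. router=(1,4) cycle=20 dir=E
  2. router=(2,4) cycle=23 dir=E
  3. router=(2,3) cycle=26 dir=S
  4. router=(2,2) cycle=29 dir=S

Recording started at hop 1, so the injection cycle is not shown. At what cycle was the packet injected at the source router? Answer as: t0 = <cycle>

cyc[1] = 20 and cyc[k] = t0 + k·L for every k.
t0 = cyc[1] − L = 20 − 3 = 17.

t0 = 17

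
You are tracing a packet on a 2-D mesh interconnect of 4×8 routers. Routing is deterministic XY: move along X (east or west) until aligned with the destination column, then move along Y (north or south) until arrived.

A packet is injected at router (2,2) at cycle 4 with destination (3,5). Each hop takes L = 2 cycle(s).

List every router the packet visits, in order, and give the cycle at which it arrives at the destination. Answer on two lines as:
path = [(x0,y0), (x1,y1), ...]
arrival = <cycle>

t=4: at (2,2)
t=6: at (3,2) after E
t=8: at (3,3) after N
t=10: at (3,4) after N
t=12: at (3,5) after N

path = [(2,2), (3,2), (3,3), (3,4), (3,5)]
arrival = 12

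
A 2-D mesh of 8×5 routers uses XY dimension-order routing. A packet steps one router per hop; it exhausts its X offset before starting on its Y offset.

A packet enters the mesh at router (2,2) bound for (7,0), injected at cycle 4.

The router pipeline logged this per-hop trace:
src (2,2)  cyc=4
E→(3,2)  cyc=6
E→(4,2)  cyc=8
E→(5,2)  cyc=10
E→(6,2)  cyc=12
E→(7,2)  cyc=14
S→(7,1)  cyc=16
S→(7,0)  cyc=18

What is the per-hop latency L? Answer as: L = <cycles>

L = 2

Δcyc across hop 0→1: 6 − 4 = 2.
One hop costs L cycles, so L = 2.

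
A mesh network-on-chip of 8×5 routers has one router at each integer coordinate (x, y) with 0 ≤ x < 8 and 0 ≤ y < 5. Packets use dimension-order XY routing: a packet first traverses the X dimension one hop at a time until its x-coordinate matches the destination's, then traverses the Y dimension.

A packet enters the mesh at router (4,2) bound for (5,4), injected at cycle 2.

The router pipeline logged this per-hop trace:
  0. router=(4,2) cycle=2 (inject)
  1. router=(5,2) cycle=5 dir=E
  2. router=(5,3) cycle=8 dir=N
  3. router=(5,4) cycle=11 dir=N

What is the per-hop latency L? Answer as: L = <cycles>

Δcyc across hop 0→1: 5 − 2 = 3.
Per-hop latency L = Δcyc = 3.

L = 3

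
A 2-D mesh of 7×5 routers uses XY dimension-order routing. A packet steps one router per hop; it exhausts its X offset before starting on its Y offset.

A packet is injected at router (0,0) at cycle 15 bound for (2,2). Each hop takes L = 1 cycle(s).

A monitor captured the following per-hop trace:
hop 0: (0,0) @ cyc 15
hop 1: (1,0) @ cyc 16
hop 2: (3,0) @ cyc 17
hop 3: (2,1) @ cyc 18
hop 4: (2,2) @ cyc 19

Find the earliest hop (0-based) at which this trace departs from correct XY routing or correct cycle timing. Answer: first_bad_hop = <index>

first_bad_hop = 2

  1: Δx=+1 Δy=+0 Δt=1 [ok]
  2: Δx=+2 Δy=+0 Δt=1 [BAD: non-unit step]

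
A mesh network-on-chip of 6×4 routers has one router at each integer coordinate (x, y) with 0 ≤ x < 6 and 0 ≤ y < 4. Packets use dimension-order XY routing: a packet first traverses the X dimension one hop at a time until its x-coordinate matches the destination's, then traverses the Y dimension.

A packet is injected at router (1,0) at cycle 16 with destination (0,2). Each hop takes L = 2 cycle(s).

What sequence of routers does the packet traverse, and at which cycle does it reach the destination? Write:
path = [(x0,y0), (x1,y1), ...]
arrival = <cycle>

path = [(1,0), (0,0), (0,1), (0,2)]
arrival = 22

  0. router=(1,0) cycle=16 (inject)
  1. router=(0,0) cycle=18 dir=W
  2. router=(0,1) cycle=20 dir=N
  3. router=(0,2) cycle=22 dir=N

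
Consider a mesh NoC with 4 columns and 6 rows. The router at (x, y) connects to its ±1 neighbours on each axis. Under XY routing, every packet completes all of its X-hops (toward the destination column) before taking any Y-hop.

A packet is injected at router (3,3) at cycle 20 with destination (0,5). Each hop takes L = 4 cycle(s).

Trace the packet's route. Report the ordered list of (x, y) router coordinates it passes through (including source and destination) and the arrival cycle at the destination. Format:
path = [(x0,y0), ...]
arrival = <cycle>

t=20: at (3,3)
t=24: at (2,3) after W
t=28: at (1,3) after W
t=32: at (0,3) after W
t=36: at (0,4) after N
t=40: at (0,5) after N

path = [(3,3), (2,3), (1,3), (0,3), (0,4), (0,5)]
arrival = 40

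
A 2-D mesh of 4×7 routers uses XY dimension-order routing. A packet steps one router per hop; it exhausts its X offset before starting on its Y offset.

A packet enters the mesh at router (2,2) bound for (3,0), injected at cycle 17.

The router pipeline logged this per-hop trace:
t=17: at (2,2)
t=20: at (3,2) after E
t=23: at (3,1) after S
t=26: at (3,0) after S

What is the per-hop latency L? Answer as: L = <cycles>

L = 3

Δcyc across hop 0→1: 20 − 17 = 3.
That increment is L by definition: L = 3.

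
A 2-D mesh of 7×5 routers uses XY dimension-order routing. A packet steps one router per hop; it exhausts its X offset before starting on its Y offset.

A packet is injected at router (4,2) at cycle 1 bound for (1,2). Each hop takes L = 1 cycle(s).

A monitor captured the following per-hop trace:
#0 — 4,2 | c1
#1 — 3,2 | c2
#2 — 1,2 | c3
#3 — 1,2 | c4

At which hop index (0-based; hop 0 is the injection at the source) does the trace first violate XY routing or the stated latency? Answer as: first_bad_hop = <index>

first_bad_hop = 2

[1] (-1,+0) / 1c ⇒ ok
[2] (-2,+0) / 1c ⇒ BAD: non-unit step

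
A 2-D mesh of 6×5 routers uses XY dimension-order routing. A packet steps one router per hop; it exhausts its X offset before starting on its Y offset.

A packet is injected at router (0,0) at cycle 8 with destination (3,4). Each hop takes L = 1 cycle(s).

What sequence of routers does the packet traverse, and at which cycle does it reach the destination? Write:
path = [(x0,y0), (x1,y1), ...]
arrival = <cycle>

[0] x=0 y=0 t=8
[1] x=1 y=0 t=9 →E
[2] x=2 y=0 t=10 →E
[3] x=3 y=0 t=11 →E
[4] x=3 y=1 t=12 →N
[5] x=3 y=2 t=13 →N
[6] x=3 y=3 t=14 →N
[7] x=3 y=4 t=15 →N

path = [(0,0), (1,0), (2,0), (3,0), (3,1), (3,2), (3,3), (3,4)]
arrival = 15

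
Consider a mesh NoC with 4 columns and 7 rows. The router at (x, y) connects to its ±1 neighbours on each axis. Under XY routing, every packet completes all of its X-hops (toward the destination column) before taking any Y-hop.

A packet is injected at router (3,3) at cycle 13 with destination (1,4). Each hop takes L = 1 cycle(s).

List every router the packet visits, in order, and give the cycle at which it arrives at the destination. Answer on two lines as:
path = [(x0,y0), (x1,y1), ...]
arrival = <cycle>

path = [(3,3), (2,3), (1,3), (1,4)]
arrival = 16

  0. router=(3,3) cycle=13 (inject)
  1. router=(2,3) cycle=14 dir=W
  2. router=(1,3) cycle=15 dir=W
  3. router=(1,4) cycle=16 dir=N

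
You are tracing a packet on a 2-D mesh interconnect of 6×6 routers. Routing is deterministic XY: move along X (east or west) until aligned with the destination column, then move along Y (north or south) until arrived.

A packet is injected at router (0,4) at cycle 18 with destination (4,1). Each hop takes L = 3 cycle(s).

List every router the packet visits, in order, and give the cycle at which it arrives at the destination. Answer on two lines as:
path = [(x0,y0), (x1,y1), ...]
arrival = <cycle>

t=18: at (0,4)
t=21: at (1,4) after E
t=24: at (2,4) after E
t=27: at (3,4) after E
t=30: at (4,4) after E
t=33: at (4,3) after S
t=36: at (4,2) after S
t=39: at (4,1) after S

path = [(0,4), (1,4), (2,4), (3,4), (4,4), (4,3), (4,2), (4,1)]
arrival = 39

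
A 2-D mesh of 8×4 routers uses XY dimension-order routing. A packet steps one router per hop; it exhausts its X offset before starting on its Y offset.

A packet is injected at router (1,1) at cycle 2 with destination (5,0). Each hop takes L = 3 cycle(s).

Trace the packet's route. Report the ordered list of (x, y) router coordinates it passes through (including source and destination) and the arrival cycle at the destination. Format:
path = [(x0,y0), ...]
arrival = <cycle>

t=2: at (1,1)
t=5: at (2,1) after E
t=8: at (3,1) after E
t=11: at (4,1) after E
t=14: at (5,1) after E
t=17: at (5,0) after S

path = [(1,1), (2,1), (3,1), (4,1), (5,1), (5,0)]
arrival = 17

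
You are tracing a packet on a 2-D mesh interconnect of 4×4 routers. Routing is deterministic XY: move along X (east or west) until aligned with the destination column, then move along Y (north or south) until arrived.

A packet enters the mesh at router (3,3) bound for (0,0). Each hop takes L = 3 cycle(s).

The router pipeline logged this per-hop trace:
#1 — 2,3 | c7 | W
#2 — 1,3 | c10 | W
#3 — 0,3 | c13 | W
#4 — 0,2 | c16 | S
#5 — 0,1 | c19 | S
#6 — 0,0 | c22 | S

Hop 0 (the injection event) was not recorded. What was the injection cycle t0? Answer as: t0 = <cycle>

The first recorded entry is hop 1 at cycle 7.
Subtract one hop: t0 = 7 − 3 = 4.

t0 = 4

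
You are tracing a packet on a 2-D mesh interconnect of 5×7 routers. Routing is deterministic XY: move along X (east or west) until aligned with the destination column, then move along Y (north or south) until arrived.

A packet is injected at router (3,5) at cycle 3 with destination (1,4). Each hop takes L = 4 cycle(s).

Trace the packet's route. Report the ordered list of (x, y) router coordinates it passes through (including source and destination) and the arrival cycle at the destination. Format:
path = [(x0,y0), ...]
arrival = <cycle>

#0 — 3,5 | c3
#1 — 2,5 | c7 | W
#2 — 1,5 | c11 | W
#3 — 1,4 | c15 | S

path = [(3,5), (2,5), (1,5), (1,4)]
arrival = 15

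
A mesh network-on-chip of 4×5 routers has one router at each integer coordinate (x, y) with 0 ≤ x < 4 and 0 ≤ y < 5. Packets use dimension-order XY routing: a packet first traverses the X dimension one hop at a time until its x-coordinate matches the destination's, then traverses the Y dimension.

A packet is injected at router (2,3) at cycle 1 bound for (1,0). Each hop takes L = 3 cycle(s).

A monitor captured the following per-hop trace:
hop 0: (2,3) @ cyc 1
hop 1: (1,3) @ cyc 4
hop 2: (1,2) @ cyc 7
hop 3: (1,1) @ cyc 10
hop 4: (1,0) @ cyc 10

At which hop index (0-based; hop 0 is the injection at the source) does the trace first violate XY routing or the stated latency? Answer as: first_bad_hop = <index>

hop 1: step (-1,+0), +3 cyc — ok
hop 2: step (+0,-1), +3 cyc — ok
hop 3: step (+0,-1), +3 cyc — ok
hop 4: step (+0,-1), +0 cyc — BAD: Δcyc=0≠L

first_bad_hop = 4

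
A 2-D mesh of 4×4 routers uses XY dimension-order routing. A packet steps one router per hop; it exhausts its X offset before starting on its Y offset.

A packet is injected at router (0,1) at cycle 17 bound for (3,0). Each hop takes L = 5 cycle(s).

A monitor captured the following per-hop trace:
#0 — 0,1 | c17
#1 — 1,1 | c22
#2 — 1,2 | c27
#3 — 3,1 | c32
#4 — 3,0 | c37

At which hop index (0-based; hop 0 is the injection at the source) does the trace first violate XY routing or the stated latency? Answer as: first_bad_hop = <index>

hop 1: step (+1,+0), +5 cyc — ok
hop 2: step (+0,+1), +5 cyc — BAD: Y-move but x=1≠3

first_bad_hop = 2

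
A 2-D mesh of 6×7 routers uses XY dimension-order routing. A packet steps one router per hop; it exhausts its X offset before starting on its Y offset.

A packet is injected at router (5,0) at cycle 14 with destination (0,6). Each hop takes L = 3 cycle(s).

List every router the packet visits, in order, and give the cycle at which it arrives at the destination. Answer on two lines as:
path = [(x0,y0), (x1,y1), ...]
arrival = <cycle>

t=14: at (5,0)
t=17: at (4,0) after W
t=20: at (3,0) after W
t=23: at (2,0) after W
t=26: at (1,0) after W
t=29: at (0,0) after W
t=32: at (0,1) after N
t=35: at (0,2) after N
t=38: at (0,3) after N
t=41: at (0,4) after N
t=44: at (0,5) after N
t=47: at (0,6) after N

path = [(5,0), (4,0), (3,0), (2,0), (1,0), (0,0), (0,1), (0,2), (0,3), (0,4), (0,5), (0,6)]
arrival = 47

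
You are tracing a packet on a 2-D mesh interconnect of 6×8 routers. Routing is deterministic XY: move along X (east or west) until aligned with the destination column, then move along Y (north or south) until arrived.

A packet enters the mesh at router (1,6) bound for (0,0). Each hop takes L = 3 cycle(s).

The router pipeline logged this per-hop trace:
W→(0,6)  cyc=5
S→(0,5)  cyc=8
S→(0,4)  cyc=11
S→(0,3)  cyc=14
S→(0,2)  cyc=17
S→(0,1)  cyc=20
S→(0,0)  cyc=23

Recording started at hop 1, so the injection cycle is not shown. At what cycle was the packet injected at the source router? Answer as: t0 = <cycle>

At hop 1 the cycle is 5; in general cyc_k = t0 + kL.
Therefore t0 = 5 − L = 2.

t0 = 2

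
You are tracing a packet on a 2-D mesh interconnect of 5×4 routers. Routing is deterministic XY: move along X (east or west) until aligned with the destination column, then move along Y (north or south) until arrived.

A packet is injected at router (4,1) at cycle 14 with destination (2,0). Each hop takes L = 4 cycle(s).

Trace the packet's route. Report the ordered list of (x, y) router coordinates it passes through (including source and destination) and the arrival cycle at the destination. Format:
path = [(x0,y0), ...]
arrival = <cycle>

path = [(4,1), (3,1), (2,1), (2,0)]
arrival = 26

  0. router=(4,1) cycle=14 (inject)
  1. router=(3,1) cycle=18 dir=W
  2. router=(2,1) cycle=22 dir=W
  3. router=(2,0) cycle=26 dir=S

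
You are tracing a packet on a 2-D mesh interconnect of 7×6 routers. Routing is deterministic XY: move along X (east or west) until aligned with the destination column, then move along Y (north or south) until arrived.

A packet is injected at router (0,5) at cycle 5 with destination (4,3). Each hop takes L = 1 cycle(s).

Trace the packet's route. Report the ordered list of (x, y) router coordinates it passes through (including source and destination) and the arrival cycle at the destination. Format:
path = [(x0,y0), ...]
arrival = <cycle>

path = [(0,5), (1,5), (2,5), (3,5), (4,5), (4,4), (4,3)]
arrival = 11

  0. router=(0,5) cycle=5 (inject)
  1. router=(1,5) cycle=6 dir=E
  2. router=(2,5) cycle=7 dir=E
  3. router=(3,5) cycle=8 dir=E
  4. router=(4,5) cycle=9 dir=E
  5. router=(4,4) cycle=10 dir=S
  6. router=(4,3) cycle=11 dir=S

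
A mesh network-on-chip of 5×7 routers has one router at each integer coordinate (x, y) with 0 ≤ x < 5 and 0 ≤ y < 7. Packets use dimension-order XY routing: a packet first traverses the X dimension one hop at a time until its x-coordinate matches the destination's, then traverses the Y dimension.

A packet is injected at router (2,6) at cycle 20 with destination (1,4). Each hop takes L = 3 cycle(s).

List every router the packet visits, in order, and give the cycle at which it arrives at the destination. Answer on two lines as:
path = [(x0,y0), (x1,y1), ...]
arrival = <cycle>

path = [(2,6), (1,6), (1,5), (1,4)]
arrival = 29

[0] x=2 y=6 t=20
[1] x=1 y=6 t=23 →W
[2] x=1 y=5 t=26 →S
[3] x=1 y=4 t=29 →S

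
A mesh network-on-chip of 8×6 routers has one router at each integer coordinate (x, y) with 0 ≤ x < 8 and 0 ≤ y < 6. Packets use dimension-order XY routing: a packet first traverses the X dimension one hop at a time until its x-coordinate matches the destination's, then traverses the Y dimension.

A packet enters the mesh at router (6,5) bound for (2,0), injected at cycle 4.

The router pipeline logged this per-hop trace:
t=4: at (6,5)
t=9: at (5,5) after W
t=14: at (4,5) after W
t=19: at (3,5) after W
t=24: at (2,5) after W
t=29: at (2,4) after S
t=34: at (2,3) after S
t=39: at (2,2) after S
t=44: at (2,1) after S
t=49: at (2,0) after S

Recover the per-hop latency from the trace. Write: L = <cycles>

Δcyc across hop 0→1: 9 − 4 = 5.
That increment is L by definition: L = 5.

L = 5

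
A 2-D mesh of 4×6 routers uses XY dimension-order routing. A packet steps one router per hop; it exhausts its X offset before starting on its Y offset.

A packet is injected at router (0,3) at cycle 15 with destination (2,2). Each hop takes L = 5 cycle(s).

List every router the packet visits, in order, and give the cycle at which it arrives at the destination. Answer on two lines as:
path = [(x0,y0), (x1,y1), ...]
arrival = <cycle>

path = [(0,3), (1,3), (2,3), (2,2)]
arrival = 30

[0] x=0 y=3 t=15
[1] x=1 y=3 t=20 →E
[2] x=2 y=3 t=25 →E
[3] x=2 y=2 t=30 →S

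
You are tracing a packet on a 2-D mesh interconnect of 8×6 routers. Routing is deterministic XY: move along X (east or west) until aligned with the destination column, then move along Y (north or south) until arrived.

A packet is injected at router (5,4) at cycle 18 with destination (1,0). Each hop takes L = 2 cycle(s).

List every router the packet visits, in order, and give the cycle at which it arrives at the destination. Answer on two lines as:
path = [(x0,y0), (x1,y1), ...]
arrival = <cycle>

[0] x=5 y=4 t=18
[1] x=4 y=4 t=20 →W
[2] x=3 y=4 t=22 →W
[3] x=2 y=4 t=24 →W
[4] x=1 y=4 t=26 →W
[5] x=1 y=3 t=28 →S
[6] x=1 y=2 t=30 →S
[7] x=1 y=1 t=32 →S
[8] x=1 y=0 t=34 →S

path = [(5,4), (4,4), (3,4), (2,4), (1,4), (1,3), (1,2), (1,1), (1,0)]
arrival = 34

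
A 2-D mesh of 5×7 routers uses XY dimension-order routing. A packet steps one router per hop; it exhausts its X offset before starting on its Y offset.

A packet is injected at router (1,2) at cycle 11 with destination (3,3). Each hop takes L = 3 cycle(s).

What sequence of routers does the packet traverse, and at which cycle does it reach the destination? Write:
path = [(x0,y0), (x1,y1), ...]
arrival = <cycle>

path = [(1,2), (2,2), (3,2), (3,3)]
arrival = 20

#0 — 1,2 | c11
#1 — 2,2 | c14 | E
#2 — 3,2 | c17 | E
#3 — 3,3 | c20 | N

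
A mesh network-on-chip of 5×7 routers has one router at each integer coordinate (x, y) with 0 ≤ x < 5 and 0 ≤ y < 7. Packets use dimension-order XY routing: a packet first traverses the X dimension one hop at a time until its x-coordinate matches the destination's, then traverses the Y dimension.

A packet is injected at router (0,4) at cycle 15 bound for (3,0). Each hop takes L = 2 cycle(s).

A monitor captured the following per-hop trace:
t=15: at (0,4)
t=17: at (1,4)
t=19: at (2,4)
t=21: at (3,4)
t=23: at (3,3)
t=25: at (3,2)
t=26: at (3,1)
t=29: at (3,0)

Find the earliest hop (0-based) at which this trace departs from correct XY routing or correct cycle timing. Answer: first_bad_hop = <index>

  1: Δx=+1 Δy=+0 Δt=2 [ok]
  2: Δx=+1 Δy=+0 Δt=2 [ok]
  3: Δx=+1 Δy=+0 Δt=2 [ok]
  4: Δx=+0 Δy=-1 Δt=2 [ok]
  5: Δx=+0 Δy=-1 Δt=2 [ok]
  6: Δx=+0 Δy=-1 Δt=1 [BAD: Δcyc=1≠L]

first_bad_hop = 6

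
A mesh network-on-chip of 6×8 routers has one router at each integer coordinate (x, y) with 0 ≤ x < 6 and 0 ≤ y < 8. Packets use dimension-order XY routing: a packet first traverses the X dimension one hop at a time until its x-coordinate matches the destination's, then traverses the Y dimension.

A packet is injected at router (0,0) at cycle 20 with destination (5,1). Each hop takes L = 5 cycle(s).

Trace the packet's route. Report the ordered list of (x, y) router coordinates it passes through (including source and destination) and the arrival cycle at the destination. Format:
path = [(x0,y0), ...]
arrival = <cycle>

path = [(0,0), (1,0), (2,0), (3,0), (4,0), (5,0), (5,1)]
arrival = 50

  0. router=(0,0) cycle=20 (inject)
  1. router=(1,0) cycle=25 dir=E
  2. router=(2,0) cycle=30 dir=E
  3. router=(3,0) cycle=35 dir=E
  4. router=(4,0) cycle=40 dir=E
  5. router=(5,0) cycle=45 dir=E
  6. router=(5,1) cycle=50 dir=N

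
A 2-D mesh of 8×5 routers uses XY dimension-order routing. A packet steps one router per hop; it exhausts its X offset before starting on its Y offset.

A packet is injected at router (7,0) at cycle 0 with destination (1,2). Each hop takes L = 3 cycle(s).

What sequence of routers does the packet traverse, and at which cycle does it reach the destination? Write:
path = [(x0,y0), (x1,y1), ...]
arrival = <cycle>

t=0: at (7,0)
t=3: at (6,0) after W
t=6: at (5,0) after W
t=9: at (4,0) after W
t=12: at (3,0) after W
t=15: at (2,0) after W
t=18: at (1,0) after W
t=21: at (1,1) after N
t=24: at (1,2) after N

path = [(7,0), (6,0), (5,0), (4,0), (3,0), (2,0), (1,0), (1,1), (1,2)]
arrival = 24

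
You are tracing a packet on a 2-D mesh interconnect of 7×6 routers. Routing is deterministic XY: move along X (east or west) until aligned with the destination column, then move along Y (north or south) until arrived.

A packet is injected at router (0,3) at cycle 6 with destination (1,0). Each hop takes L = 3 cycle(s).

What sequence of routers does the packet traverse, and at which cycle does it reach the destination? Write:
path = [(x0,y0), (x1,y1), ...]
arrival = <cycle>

hop 0: (0,3) @ cyc 6
hop 1: (1,3) @ cyc 9  [E]
hop 2: (1,2) @ cyc 12  [S]
hop 3: (1,1) @ cyc 15  [S]
hop 4: (1,0) @ cyc 18  [S]

path = [(0,3), (1,3), (1,2), (1,1), (1,0)]
arrival = 18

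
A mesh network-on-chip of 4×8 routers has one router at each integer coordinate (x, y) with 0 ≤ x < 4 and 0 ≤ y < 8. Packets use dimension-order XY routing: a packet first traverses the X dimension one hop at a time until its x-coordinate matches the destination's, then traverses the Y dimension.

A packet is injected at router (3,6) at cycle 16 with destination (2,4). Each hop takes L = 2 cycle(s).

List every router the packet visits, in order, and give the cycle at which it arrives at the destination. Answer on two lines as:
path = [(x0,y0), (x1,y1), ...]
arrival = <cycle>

  0. router=(3,6) cycle=16 (inject)
  1. router=(2,6) cycle=18 dir=W
  2. router=(2,5) cycle=20 dir=S
  3. router=(2,4) cycle=22 dir=S

path = [(3,6), (2,6), (2,5), (2,4)]
arrival = 22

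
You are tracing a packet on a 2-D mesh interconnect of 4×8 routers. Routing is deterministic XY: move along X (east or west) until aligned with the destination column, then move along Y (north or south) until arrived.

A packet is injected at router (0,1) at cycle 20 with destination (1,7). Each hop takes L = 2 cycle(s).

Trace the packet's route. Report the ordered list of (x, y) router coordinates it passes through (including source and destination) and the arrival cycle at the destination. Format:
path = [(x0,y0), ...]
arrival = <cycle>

t=20: at (0,1)
t=22: at (1,1) after E
t=24: at (1,2) after N
t=26: at (1,3) after N
t=28: at (1,4) after N
t=30: at (1,5) after N
t=32: at (1,6) after N
t=34: at (1,7) after N

path = [(0,1), (1,1), (1,2), (1,3), (1,4), (1,5), (1,6), (1,7)]
arrival = 34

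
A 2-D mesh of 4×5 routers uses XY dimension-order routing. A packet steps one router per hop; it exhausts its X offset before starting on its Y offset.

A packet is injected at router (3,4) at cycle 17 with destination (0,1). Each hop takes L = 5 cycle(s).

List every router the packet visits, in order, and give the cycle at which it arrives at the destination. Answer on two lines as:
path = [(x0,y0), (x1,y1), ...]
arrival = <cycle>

path = [(3,4), (2,4), (1,4), (0,4), (0,3), (0,2), (0,1)]
arrival = 47

[0] x=3 y=4 t=17
[1] x=2 y=4 t=22 →W
[2] x=1 y=4 t=27 →W
[3] x=0 y=4 t=32 →W
[4] x=0 y=3 t=37 →S
[5] x=0 y=2 t=42 →S
[6] x=0 y=1 t=47 →S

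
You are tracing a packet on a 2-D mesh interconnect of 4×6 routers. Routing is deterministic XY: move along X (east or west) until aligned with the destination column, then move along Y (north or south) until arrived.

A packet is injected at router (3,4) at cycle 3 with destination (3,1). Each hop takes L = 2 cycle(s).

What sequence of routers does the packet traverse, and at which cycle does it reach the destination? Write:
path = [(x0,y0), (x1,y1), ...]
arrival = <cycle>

path = [(3,4), (3,3), (3,2), (3,1)]
arrival = 9

t=3: at (3,4)
t=5: at (3,3) after S
t=7: at (3,2) after S
t=9: at (3,1) after S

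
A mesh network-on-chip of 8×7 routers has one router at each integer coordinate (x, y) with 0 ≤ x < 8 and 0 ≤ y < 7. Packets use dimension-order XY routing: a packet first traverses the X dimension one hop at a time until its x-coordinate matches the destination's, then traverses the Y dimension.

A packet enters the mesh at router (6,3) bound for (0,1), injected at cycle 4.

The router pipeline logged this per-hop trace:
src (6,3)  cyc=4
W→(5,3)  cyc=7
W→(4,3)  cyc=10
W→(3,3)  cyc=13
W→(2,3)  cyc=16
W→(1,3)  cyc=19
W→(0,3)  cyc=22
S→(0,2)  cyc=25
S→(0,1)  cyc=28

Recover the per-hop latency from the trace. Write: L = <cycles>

Δcyc across hop 0→1: 7 − 4 = 3.
Per-hop latency L = Δcyc = 3.

L = 3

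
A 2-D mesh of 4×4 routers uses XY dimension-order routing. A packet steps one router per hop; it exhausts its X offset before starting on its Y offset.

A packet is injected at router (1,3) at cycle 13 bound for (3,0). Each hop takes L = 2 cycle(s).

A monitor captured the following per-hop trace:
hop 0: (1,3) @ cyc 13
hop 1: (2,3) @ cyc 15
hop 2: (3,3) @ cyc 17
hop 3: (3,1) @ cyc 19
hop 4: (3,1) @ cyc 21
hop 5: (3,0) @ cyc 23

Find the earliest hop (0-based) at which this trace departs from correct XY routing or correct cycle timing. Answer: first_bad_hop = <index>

check 1→ d=(1,0) cyc+2: ok
check 2→ d=(1,0) cyc+2: ok
check 3→ d=(0,-2) cyc+2: BAD: non-unit step

first_bad_hop = 3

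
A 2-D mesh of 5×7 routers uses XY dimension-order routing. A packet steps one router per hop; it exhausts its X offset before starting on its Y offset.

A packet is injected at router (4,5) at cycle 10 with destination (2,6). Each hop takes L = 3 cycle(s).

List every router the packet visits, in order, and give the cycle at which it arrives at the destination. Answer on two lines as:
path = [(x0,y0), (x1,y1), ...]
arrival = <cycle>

path = [(4,5), (3,5), (2,5), (2,6)]
arrival = 19

[0] x=4 y=5 t=10
[1] x=3 y=5 t=13 →W
[2] x=2 y=5 t=16 →W
[3] x=2 y=6 t=19 →N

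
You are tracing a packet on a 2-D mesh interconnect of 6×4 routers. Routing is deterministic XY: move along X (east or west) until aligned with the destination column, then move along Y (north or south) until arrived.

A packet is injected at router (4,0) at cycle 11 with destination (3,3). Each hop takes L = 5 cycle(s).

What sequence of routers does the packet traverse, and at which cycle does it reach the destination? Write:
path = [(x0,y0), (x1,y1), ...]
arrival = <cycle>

hop 0: (4,0) @ cyc 11
hop 1: (3,0) @ cyc 16  [W]
hop 2: (3,1) @ cyc 21  [N]
hop 3: (3,2) @ cyc 26  [N]
hop 4: (3,3) @ cyc 31  [N]

path = [(4,0), (3,0), (3,1), (3,2), (3,3)]
arrival = 31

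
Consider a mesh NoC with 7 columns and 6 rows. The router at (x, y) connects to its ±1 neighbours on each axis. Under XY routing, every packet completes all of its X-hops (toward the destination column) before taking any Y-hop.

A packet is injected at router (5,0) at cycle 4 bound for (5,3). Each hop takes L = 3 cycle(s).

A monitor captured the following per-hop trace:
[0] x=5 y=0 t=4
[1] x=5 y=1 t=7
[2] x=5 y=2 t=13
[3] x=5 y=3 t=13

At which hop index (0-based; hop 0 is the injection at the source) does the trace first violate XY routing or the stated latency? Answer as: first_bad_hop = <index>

check 1→ d=(0,1) cyc+3: ok
check 2→ d=(0,1) cyc+6: BAD: Δcyc=6≠L

first_bad_hop = 2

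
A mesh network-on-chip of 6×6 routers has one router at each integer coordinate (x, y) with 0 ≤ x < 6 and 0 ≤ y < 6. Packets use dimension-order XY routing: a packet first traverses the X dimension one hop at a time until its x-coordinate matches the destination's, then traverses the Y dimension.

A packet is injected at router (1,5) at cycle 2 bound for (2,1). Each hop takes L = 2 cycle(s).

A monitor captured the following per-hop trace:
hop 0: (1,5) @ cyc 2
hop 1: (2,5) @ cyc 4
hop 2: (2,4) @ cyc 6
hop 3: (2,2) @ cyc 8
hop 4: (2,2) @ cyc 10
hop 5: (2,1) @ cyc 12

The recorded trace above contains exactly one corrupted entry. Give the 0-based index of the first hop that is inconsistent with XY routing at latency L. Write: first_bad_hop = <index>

check 1→ d=(1,0) cyc+2: ok
check 2→ d=(0,-1) cyc+2: ok
check 3→ d=(0,-2) cyc+2: BAD: non-unit step

first_bad_hop = 3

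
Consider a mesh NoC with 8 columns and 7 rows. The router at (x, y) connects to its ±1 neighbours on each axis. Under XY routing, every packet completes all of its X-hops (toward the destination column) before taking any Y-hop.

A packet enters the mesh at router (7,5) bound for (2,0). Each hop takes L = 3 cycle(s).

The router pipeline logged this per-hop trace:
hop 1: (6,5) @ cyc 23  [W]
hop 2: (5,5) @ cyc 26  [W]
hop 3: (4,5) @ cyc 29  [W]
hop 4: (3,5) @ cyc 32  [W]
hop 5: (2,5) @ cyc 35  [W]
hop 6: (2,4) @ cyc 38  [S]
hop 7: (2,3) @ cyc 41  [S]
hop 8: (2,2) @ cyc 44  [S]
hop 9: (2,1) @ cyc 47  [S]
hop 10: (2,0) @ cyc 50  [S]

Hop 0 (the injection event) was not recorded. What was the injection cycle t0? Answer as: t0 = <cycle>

cyc[1] = 23 and cyc[k] = t0 + k·L for every k.
So t0 = 23 − 1·3 = 20.

t0 = 20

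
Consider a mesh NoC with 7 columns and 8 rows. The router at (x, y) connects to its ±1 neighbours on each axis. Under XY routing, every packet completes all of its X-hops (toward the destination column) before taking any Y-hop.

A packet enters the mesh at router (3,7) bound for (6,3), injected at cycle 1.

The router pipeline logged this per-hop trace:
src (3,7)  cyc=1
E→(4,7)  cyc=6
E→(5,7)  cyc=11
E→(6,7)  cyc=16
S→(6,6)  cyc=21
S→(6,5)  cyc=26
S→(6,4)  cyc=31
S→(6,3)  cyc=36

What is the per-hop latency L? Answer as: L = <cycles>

L = 5

Δcyc across hop 0→1: 6 − 1 = 5.
That increment is L by definition: L = 5.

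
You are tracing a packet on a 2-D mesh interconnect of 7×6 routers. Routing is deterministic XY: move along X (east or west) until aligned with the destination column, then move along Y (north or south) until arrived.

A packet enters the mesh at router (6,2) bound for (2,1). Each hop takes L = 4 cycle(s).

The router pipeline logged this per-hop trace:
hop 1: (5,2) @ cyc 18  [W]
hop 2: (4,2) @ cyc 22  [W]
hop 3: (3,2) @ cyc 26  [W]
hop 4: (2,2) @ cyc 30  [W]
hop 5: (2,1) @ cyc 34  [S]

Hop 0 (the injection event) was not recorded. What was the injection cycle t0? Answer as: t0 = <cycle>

t0 = 14

At hop 1 the cycle is 18; in general cyc_k = t0 + kL.
t0 = cyc[1] − L = 18 − 4 = 14.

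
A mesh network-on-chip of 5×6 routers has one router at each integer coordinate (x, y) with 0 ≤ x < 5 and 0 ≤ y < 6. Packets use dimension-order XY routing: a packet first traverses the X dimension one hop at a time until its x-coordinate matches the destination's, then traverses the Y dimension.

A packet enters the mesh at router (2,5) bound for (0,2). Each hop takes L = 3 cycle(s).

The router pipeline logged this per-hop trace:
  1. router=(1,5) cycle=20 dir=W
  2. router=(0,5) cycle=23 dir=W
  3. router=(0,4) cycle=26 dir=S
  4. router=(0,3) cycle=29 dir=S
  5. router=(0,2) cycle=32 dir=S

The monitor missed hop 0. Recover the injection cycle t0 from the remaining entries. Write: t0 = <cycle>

The first recorded entry is hop 1 at cycle 20.
Subtract one hop: t0 = 20 − 3 = 17.

t0 = 17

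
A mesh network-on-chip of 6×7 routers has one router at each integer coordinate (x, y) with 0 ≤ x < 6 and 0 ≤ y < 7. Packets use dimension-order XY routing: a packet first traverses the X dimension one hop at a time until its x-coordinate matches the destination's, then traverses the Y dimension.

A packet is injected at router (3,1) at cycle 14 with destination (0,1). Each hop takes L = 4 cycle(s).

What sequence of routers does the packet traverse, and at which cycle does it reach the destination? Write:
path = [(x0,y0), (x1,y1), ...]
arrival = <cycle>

path = [(3,1), (2,1), (1,1), (0,1)]
arrival = 26

t=14: at (3,1)
t=18: at (2,1) after W
t=22: at (1,1) after W
t=26: at (0,1) after W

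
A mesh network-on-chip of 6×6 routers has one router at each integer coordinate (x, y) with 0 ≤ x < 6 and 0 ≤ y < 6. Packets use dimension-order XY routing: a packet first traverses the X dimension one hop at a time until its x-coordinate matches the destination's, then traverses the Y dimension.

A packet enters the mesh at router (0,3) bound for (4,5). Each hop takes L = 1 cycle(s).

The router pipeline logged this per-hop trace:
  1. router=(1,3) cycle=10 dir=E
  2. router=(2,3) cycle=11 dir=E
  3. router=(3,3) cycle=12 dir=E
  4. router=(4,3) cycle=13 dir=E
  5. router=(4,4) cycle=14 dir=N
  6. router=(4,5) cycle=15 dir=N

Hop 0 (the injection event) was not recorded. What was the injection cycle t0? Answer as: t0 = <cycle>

t0 = 9

At hop 1 the cycle is 10; in general cyc_k = t0 + kL.
Therefore t0 = 10 − L = 9.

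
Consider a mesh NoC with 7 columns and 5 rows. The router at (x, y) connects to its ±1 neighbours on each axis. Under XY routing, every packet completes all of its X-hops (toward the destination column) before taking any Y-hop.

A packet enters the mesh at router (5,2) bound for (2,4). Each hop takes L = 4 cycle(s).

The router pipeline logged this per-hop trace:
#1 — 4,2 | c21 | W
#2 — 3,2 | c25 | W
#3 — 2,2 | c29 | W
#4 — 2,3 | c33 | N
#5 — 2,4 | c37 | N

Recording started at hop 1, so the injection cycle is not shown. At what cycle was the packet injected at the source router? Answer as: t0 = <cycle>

t0 = 17

At hop 1 the cycle is 21; in general cyc_k = t0 + kL.
t0 = cyc[1] − L = 21 − 4 = 17.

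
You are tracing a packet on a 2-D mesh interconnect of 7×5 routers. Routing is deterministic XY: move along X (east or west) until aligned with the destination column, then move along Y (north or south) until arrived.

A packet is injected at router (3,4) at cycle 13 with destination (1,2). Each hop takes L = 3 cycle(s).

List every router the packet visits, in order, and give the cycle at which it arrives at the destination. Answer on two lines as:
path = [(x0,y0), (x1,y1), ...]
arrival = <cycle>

t=13: at (3,4)
t=16: at (2,4) after W
t=19: at (1,4) after W
t=22: at (1,3) after S
t=25: at (1,2) after S

path = [(3,4), (2,4), (1,4), (1,3), (1,2)]
arrival = 25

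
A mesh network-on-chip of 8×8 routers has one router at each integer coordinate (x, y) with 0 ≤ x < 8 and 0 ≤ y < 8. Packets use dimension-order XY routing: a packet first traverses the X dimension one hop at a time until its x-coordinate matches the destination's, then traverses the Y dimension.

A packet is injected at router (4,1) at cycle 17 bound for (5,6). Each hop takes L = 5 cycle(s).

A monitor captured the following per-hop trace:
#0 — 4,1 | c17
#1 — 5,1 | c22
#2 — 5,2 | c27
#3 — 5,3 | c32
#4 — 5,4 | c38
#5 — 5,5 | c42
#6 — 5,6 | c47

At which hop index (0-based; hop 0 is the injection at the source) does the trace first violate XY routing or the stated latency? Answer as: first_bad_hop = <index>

first_bad_hop = 4

  1: Δx=+1 Δy=+0 Δt=5 [ok]
  2: Δx=+0 Δy=+1 Δt=5 [ok]
  3: Δx=+0 Δy=+1 Δt=5 [ok]
  4: Δx=+0 Δy=+1 Δt=6 [BAD: Δcyc=6≠L]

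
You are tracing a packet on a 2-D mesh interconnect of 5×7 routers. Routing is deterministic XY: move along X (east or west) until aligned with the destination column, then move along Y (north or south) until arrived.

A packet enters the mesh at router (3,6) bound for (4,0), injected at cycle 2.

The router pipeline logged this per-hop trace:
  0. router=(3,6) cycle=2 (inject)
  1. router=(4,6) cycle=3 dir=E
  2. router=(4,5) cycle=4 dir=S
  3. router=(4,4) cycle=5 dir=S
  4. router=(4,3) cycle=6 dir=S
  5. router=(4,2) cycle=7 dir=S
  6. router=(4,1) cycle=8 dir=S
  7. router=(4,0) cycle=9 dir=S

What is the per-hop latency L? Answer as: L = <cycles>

Between hops 0 and 1 the cycle counter advances 3 − 2 = 1.
Per-hop latency L = Δcyc = 1.

L = 1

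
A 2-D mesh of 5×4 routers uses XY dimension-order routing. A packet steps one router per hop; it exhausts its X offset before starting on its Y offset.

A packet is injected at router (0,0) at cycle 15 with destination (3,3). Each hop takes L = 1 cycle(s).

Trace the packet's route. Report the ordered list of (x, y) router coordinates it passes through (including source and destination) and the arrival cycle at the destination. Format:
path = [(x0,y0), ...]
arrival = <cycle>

src (0,0)  cyc=15
E→(1,0)  cyc=16
E→(2,0)  cyc=17
E→(3,0)  cyc=18
N→(3,1)  cyc=19
N→(3,2)  cyc=20
N→(3,3)  cyc=21

path = [(0,0), (1,0), (2,0), (3,0), (3,1), (3,2), (3,3)]
arrival = 21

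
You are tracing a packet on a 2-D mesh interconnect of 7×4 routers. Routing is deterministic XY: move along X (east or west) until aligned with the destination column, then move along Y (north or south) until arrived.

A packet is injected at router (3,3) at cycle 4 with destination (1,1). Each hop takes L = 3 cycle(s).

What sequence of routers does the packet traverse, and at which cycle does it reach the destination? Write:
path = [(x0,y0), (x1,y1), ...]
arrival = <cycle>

path = [(3,3), (2,3), (1,3), (1,2), (1,1)]
arrival = 16

#0 — 3,3 | c4
#1 — 2,3 | c7 | W
#2 — 1,3 | c10 | W
#3 — 1,2 | c13 | S
#4 — 1,1 | c16 | S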